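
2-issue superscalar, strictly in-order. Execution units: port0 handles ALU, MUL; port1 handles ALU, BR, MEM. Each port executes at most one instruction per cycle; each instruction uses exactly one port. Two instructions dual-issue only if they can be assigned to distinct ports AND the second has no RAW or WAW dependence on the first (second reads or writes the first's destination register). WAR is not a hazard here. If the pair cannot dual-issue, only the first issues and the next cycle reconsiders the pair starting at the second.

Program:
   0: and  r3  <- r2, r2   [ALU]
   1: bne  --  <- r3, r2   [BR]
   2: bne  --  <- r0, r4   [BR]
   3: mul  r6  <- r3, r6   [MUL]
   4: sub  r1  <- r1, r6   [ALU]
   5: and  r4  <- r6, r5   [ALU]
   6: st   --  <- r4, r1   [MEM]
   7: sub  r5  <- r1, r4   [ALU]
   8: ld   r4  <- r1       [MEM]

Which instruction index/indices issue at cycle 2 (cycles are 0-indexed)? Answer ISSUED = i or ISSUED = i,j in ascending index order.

c0: i0 and.ALU  RAW r3
c1: i1 bne.BR  no-port BR/BR
c2: i2,i3 bne.BR+mul.MUL  2-wide
c3: i4,i5 sub.ALU+and.ALU  2-wide
c4: i6,i7 st.MEM+sub.ALU  2-wide
c5: i8 ld.MEM  tail

ISSUED = 2,3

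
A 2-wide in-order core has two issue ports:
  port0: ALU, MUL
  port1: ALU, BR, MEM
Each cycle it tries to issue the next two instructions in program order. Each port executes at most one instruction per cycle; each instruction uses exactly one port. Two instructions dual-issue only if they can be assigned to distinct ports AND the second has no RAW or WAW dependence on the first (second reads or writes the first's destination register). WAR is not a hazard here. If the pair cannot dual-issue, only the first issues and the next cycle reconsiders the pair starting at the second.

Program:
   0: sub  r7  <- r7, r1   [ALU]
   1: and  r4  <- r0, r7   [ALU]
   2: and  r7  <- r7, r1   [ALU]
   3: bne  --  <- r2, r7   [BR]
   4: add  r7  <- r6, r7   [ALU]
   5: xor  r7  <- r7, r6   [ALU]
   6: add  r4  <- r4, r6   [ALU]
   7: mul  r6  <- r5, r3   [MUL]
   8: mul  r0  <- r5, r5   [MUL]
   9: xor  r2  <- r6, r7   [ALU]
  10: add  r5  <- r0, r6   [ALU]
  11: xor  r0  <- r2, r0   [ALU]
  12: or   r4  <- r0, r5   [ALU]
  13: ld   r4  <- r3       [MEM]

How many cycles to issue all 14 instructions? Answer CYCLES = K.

#0 head=0: sub i0 RAW r7
#1 head=1: and/and i1&i2 2-wide
#2 head=3: bne/add i3&i4 2-wide
#3 head=5: xor/add i5&i6 2-wide
#4 head=7: mul i7 no-port MUL/MUL
#5 head=8: mul/xor i8&i9 2-wide
#6 head=10: add/xor i10&i11 2-wide
#7 head=12: or i12 WAW r4
#8 head=13: ld i13 tail

CYCLES = 9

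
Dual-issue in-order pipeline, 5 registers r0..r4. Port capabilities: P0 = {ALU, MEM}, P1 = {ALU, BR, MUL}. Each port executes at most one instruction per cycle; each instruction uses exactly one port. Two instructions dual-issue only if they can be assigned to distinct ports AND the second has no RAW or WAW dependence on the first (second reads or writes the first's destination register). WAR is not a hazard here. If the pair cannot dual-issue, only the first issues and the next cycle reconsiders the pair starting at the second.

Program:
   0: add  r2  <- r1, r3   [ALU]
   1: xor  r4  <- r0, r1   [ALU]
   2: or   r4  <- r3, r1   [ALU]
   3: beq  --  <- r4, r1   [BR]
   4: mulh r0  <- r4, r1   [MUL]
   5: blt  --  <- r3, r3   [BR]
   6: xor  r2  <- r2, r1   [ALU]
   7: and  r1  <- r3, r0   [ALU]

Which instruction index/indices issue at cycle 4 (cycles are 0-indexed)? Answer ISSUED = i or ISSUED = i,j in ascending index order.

0. add.ALU xor.ALU @i0&i1  | 2-wide
1. or.ALU @i2  | RAW r4
2. beq.BR @i3  | no-port BR/MUL
3. mulh.MUL @i4  | no-port MUL/BR
4. blt.BR xor.ALU @i5&i6  | 2-wide
5. and.ALU @i7  | tail

ISSUED = 5,6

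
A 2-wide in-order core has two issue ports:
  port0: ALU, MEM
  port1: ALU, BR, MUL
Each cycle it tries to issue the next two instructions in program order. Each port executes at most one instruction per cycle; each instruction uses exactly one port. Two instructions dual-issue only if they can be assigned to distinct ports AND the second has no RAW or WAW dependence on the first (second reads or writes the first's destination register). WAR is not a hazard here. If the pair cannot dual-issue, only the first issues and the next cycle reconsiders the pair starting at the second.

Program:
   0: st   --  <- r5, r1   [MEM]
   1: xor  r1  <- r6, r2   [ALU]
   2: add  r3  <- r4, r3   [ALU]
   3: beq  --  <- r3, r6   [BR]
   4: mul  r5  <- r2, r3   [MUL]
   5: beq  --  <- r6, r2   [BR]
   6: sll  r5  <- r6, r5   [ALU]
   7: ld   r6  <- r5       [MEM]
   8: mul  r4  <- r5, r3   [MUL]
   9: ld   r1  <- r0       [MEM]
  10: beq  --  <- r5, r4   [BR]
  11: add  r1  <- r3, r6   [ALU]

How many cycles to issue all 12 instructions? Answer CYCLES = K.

[0] i0+i1  st.MEM/xor.ALU  -- 2-wide
[1] i2  add.ALU  -- RAW r3
[2] i3  beq.BR  -- no-port BR/MUL
[3] i4  mul.MUL  -- no-port MUL/BR
[4] i5+i6  beq.BR/sll.ALU  -- 2-wide
[5] i7+i8  ld.MEM/mul.MUL  -- 2-wide
[6] i9+i10  ld.MEM/beq.BR  -- 2-wide
[7] i11  add.ALU  -- tail

CYCLES = 8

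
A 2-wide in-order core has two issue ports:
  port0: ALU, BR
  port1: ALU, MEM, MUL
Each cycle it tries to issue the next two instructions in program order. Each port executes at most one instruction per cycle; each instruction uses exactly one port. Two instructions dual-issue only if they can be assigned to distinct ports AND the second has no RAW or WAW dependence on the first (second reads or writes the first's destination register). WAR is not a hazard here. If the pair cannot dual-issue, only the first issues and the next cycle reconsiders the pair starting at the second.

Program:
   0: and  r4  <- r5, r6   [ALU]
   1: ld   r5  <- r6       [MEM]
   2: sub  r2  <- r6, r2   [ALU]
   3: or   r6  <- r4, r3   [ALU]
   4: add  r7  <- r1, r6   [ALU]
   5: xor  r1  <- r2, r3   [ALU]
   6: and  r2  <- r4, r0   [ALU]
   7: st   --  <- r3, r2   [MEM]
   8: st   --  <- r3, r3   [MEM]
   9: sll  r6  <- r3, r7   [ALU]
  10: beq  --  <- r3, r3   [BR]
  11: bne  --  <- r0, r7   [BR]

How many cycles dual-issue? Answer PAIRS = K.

c0: i0&i1 and.ALU/ld.MEM  2-wide
c1: i2&i3 sub.ALU/or.ALU  2-wide
c2: i4&i5 add.ALU/xor.ALU  2-wide
c3: i6 and.ALU  RAW r2
c4: i7 st.MEM  no-port MEM/MEM
c5: i8&i9 st.MEM/sll.ALU  2-wide
c6: i10 beq.BR  no-port BR/BR
c7: i11 bne.BR  tail

PAIRS = 4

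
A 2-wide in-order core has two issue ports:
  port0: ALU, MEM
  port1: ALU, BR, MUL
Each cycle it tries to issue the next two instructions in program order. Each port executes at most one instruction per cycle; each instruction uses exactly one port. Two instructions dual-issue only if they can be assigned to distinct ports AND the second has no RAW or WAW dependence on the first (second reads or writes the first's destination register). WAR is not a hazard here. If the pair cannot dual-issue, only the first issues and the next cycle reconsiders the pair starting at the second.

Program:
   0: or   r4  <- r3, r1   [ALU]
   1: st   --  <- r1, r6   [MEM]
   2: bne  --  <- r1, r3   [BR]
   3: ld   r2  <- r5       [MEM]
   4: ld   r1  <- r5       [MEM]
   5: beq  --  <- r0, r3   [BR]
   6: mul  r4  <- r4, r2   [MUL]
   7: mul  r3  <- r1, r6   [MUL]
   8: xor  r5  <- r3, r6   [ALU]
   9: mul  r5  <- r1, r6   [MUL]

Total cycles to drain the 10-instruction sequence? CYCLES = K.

CYCLES = 7

0. or;st @i0+i1  | dual
1. bne;ld @i2+i3  | dual
2. ld;beq @i4+i5  | dual
3. mul @i6  | no-port MUL/MUL
4. mul @i7  | RAW r3
5. xor @i8  | WAW r5
6. mul @i9  | tail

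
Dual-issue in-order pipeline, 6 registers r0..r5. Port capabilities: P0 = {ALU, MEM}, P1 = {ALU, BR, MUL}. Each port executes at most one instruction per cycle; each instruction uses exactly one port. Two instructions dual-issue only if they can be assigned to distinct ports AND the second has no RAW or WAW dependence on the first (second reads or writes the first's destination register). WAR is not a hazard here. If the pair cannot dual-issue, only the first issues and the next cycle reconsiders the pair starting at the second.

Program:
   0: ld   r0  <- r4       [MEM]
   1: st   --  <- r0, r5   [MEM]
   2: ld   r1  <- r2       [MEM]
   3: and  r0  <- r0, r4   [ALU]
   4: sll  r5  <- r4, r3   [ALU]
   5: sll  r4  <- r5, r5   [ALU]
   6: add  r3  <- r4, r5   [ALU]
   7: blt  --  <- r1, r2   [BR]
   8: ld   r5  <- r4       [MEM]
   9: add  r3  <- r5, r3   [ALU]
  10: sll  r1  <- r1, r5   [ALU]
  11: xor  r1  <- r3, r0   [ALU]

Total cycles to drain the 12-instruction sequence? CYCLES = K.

#0 head=0: ld.MEM i0 no-port MEM/MEM
#1 head=1: st.MEM i1 no-port MEM/MEM
#2 head=2: ld.MEM;and.ALU i2&i3 2-wide
#3 head=4: sll.ALU i4 RAW r5
#4 head=5: sll.ALU i5 RAW r4
#5 head=6: add.ALU;blt.BR i6&i7 2-wide
#6 head=8: ld.MEM i8 RAW r5
#7 head=9: add.ALU;sll.ALU i9&i10 2-wide
#8 head=11: xor.ALU i11 tail

CYCLES = 9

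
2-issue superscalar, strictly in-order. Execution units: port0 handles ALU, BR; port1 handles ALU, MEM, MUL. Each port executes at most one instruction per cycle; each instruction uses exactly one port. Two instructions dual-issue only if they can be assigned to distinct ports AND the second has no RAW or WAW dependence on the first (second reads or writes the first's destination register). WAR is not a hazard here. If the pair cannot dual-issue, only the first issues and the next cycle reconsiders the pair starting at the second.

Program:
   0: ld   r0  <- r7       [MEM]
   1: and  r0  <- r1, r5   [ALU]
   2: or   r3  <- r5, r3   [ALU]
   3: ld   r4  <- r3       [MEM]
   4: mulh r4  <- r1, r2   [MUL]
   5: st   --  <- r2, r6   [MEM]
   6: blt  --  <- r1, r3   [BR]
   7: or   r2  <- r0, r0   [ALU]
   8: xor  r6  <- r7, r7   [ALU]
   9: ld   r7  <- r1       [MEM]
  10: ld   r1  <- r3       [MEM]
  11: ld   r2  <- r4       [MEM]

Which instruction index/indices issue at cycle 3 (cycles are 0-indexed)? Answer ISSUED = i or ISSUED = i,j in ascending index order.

0. ld.MEM @i0  | WAW r0
1. and.ALU+or.ALU @i1/i2  | pair
2. ld.MEM @i3  | no-port MEM/MUL
3. mulh.MUL @i4  | no-port MUL/MEM
4. st.MEM+blt.BR @i5/i6  | pair
5. or.ALU+xor.ALU @i7/i8  | pair
6. ld.MEM @i9  | no-port MEM/MEM
7. ld.MEM @i10  | no-port MEM/MEM
8. ld.MEM @i11  | tail

ISSUED = 4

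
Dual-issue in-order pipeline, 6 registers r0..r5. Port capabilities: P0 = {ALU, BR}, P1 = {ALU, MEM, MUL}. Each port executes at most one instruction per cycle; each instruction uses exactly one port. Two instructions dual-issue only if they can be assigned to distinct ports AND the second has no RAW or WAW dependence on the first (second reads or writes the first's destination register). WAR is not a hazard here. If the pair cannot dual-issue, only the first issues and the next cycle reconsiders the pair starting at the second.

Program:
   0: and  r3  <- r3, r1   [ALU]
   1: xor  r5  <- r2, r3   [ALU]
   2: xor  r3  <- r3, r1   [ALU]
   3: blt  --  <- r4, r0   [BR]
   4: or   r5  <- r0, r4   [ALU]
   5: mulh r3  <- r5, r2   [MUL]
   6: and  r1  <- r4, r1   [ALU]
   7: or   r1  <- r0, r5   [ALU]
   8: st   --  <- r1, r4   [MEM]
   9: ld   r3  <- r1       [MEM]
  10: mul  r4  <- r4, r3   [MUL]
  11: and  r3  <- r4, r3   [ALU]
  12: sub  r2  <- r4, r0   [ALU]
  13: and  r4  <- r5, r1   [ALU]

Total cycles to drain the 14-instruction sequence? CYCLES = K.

t=0 i0:and ; RAW r3
t=1 i1+i2:xor+xor ; pair
t=2 i3+i4:blt+or ; pair
t=3 i5+i6:mulh+and ; pair
t=4 i7:or ; RAW r1
t=5 i8:st ; no-port MEM/MEM
t=6 i9:ld ; no-port MEM/MUL
t=7 i10:mul ; RAW r4
t=8 i11+i12:and+sub ; pair
t=9 i13:and ; tail

CYCLES = 10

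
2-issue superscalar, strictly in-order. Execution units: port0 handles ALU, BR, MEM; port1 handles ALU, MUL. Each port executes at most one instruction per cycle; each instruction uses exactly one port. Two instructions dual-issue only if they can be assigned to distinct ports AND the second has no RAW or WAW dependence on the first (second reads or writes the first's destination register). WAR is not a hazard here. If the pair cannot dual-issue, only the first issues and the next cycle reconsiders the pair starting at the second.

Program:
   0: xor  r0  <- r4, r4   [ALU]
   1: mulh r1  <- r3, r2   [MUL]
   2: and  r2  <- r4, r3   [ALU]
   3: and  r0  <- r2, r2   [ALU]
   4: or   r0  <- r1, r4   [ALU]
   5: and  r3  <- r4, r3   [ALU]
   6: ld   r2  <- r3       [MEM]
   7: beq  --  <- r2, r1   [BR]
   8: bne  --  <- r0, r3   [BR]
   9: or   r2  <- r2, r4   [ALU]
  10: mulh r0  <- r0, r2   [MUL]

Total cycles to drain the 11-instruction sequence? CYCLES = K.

CYCLES = 8

#0 head=0: xor/mulh i0&i1 pair
#1 head=2: and i2 RAW r2
#2 head=3: and i3 WAW r0
#3 head=4: or/and i4&i5 pair
#4 head=6: ld i6 no-port MEM/BR
#5 head=7: beq i7 no-port BR/BR
#6 head=8: bne/or i8&i9 pair
#7 head=10: mulh i10 tail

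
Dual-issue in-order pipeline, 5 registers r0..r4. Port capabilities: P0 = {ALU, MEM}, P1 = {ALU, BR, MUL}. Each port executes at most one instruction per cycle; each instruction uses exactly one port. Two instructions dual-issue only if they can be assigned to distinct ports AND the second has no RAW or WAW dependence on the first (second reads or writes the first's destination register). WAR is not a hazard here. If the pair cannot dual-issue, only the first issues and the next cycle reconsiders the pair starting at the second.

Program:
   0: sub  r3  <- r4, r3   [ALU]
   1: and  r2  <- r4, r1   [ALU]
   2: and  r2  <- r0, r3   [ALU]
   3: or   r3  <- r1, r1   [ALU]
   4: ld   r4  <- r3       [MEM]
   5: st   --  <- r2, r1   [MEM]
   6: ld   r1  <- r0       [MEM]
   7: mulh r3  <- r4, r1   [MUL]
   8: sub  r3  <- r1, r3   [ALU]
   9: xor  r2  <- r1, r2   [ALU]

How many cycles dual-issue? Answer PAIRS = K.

[0] i0/i1  sub;and  -- pair
[1] i2/i3  and;or  -- pair
[2] i4  ld  -- no-port MEM/MEM
[3] i5  st  -- no-port MEM/MEM
[4] i6  ld  -- RAW r1
[5] i7  mulh  -- RAW+WAW r3
[6] i8/i9  sub;xor  -- pair

PAIRS = 3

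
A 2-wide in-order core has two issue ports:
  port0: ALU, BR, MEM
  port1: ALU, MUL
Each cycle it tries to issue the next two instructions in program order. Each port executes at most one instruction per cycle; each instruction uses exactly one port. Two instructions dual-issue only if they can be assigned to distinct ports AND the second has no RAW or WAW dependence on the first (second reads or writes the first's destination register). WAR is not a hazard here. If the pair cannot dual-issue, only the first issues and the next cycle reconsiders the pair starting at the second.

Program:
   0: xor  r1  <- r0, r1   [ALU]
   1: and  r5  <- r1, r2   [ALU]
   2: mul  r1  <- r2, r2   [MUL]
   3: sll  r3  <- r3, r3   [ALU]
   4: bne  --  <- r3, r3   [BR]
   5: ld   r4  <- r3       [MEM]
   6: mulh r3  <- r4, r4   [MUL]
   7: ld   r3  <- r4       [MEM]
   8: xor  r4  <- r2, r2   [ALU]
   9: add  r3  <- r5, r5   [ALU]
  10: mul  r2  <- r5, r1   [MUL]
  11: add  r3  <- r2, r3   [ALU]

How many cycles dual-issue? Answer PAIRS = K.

PAIRS = 3

  cy0 -> i0 (xor) RAW r1
  cy1 -> i1&i2 (and mul) 2-wide
  cy2 -> i3 (sll) RAW r3
  cy3 -> i4 (bne) no-port BR/MEM
  cy4 -> i5 (ld) RAW r4
  cy5 -> i6 (mulh) WAW r3
  cy6 -> i7&i8 (ld xor) 2-wide
  cy7 -> i9&i10 (add mul) 2-wide
  cy8 -> i11 (add) tail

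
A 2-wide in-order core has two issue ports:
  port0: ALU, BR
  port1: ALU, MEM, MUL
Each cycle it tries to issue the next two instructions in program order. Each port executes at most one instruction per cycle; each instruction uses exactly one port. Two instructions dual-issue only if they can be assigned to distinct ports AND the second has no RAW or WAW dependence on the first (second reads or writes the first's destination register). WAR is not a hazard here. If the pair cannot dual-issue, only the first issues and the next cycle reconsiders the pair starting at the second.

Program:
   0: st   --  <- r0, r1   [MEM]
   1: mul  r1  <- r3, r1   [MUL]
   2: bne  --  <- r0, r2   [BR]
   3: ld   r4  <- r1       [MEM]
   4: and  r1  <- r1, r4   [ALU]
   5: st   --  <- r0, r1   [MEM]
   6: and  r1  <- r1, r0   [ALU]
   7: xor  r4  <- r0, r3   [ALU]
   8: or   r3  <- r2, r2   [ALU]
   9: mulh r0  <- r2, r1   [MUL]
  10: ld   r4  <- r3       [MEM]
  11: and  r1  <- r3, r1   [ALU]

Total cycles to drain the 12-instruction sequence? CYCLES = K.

CYCLES = 8

0. st.MEM @i0  | no-port MEM/MUL
1. mul.MUL bne.BR @i1,i2  | pair
2. ld.MEM @i3  | RAW r4
3. and.ALU @i4  | RAW r1
4. st.MEM and.ALU @i5,i6  | pair
5. xor.ALU or.ALU @i7,i8  | pair
6. mulh.MUL @i9  | no-port MUL/MEM
7. ld.MEM and.ALU @i10,i11  | pair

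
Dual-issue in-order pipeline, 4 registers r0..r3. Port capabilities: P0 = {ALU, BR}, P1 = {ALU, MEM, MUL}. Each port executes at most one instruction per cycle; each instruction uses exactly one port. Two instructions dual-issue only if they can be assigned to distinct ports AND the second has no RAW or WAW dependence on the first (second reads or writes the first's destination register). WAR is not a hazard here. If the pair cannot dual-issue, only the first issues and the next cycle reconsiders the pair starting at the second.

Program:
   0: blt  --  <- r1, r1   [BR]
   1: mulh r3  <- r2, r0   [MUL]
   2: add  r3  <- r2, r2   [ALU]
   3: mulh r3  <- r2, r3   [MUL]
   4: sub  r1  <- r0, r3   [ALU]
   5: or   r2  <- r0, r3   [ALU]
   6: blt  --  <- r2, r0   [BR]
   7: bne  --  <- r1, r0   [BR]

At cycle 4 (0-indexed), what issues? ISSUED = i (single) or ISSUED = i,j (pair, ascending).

ISSUED = 6

t=0 i0+i1:blt.BR mulh.MUL ; dual
t=1 i2:add.ALU ; RAW+WAW r3
t=2 i3:mulh.MUL ; RAW r3
t=3 i4+i5:sub.ALU or.ALU ; dual
t=4 i6:blt.BR ; no-port BR/BR
t=5 i7:bne.BR ; tail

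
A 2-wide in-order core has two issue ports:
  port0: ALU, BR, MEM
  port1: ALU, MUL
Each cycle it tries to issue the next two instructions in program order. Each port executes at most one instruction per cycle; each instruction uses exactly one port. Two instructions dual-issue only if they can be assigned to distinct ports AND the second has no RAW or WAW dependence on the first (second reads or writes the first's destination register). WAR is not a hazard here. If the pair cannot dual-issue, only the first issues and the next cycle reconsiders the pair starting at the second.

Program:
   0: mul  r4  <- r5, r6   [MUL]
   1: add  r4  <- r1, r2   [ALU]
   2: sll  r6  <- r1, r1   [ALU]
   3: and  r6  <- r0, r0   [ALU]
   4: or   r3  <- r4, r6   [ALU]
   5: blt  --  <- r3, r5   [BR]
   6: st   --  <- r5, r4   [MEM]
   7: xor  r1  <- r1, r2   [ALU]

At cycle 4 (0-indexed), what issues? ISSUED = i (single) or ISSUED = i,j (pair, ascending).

0. mul.MUL @i0  | WAW r4
1. add.ALU sll.ALU @i1/i2  | 2-wide
2. and.ALU @i3  | RAW r6
3. or.ALU @i4  | RAW r3
4. blt.BR @i5  | no-port BR/MEM
5. st.MEM xor.ALU @i6/i7  | 2-wide

ISSUED = 5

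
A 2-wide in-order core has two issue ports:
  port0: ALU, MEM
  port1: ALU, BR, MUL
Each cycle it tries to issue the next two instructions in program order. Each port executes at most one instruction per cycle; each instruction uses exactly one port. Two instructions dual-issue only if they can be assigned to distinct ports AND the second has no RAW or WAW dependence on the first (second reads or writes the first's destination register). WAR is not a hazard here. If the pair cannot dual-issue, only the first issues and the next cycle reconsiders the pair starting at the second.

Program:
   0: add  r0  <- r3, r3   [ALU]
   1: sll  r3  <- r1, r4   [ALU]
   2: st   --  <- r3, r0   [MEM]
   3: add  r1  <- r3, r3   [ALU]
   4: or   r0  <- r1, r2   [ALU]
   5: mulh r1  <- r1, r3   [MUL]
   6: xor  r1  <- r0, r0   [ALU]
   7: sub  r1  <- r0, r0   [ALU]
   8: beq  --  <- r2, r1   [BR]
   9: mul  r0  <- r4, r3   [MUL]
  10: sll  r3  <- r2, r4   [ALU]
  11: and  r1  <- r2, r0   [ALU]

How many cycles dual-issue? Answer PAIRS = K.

#0 head=0: add.ALU;sll.ALU i0,i1 2-wide
#1 head=2: st.MEM;add.ALU i2,i3 2-wide
#2 head=4: or.ALU;mulh.MUL i4,i5 2-wide
#3 head=6: xor.ALU i6 WAW r1
#4 head=7: sub.ALU i7 RAW r1
#5 head=8: beq.BR i8 no-port BR/MUL
#6 head=9: mul.MUL;sll.ALU i9,i10 2-wide
#7 head=11: and.ALU i11 tail

PAIRS = 4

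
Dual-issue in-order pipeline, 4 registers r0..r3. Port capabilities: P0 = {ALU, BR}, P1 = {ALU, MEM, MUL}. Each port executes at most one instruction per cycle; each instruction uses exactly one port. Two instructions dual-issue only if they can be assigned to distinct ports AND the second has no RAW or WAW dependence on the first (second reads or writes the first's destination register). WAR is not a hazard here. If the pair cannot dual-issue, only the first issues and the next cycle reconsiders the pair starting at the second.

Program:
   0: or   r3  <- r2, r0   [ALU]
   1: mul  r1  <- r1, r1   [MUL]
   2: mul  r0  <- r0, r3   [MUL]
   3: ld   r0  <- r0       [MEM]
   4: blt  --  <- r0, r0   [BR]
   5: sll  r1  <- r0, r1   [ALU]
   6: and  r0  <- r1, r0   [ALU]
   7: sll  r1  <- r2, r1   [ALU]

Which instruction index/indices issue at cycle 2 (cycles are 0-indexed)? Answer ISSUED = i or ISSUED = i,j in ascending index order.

ISSUED = 3

0. or.ALU mul.MUL @i0/i1  | 2-wide
1. mul.MUL @i2  | no-port MUL/MEM
2. ld.MEM @i3  | RAW r0
3. blt.BR sll.ALU @i4/i5  | 2-wide
4. and.ALU sll.ALU @i6/i7  | 2-wide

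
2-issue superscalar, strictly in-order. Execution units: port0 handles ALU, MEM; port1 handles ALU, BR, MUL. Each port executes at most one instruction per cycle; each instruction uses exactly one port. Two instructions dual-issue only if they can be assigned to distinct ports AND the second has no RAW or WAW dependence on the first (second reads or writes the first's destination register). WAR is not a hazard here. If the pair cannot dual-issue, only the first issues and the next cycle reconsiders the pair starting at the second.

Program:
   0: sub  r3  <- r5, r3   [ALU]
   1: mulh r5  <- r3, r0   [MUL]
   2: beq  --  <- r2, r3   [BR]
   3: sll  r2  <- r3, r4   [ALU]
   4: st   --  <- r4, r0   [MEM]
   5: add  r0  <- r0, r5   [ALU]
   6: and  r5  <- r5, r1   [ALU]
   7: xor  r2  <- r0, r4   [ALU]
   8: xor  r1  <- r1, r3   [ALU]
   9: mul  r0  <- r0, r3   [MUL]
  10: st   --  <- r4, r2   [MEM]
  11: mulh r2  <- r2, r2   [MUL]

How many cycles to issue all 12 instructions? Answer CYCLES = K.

CYCLES = 7

0. sub.ALU @i0  | RAW r3
1. mulh.MUL @i1  | no-port MUL/BR
2. beq.BR/sll.ALU @i2&i3  | pair
3. st.MEM/add.ALU @i4&i5  | pair
4. and.ALU/xor.ALU @i6&i7  | pair
5. xor.ALU/mul.MUL @i8&i9  | pair
6. st.MEM/mulh.MUL @i10&i11  | pair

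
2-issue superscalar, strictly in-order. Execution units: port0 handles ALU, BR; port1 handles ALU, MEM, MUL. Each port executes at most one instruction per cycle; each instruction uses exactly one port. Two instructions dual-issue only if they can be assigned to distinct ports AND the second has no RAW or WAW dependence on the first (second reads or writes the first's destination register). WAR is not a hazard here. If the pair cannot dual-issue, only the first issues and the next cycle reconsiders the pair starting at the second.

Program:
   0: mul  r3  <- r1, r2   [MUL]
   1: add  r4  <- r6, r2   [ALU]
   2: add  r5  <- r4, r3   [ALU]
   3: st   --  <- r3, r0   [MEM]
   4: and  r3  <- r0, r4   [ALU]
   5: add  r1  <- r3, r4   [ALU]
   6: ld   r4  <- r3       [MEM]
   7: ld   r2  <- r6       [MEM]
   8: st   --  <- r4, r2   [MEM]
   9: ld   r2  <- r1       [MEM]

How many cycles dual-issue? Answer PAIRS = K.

0. mul.MUL add.ALU @i0&i1  | dual
1. add.ALU st.MEM @i2&i3  | dual
2. and.ALU @i4  | RAW r3
3. add.ALU ld.MEM @i5&i6  | dual
4. ld.MEM @i7  | no-port MEM/MEM
5. st.MEM @i8  | no-port MEM/MEM
6. ld.MEM @i9  | tail

PAIRS = 3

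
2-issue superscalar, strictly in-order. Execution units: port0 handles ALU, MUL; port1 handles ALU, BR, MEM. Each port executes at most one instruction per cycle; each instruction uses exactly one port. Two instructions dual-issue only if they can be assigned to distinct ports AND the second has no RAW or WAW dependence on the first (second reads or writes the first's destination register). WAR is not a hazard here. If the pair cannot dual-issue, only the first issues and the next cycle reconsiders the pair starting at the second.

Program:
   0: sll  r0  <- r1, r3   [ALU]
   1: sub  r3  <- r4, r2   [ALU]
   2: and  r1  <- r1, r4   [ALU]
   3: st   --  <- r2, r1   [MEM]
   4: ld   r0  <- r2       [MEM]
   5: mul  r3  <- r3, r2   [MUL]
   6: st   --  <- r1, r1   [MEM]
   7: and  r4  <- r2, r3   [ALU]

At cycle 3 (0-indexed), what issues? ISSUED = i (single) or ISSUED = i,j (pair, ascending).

0. sll.ALU;sub.ALU @i0+i1  | 2-wide
1. and.ALU @i2  | RAW r1
2. st.MEM @i3  | no-port MEM/MEM
3. ld.MEM;mul.MUL @i4+i5  | 2-wide
4. st.MEM;and.ALU @i6+i7  | 2-wide

ISSUED = 4,5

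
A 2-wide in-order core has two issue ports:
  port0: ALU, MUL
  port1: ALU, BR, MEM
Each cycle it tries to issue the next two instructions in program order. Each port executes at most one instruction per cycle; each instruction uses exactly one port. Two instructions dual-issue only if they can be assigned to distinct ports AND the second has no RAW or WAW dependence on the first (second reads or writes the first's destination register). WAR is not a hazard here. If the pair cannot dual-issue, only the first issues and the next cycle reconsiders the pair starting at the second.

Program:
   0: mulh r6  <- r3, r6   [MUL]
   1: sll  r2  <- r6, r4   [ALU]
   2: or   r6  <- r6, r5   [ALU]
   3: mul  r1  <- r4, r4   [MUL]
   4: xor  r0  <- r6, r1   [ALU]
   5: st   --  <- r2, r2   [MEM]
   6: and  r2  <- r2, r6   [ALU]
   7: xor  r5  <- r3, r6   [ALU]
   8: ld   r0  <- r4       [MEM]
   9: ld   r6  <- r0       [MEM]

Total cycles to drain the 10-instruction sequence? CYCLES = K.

t=0 i0:mulh ; RAW r6
t=1 i1&i2:sll+or ; 2-wide
t=2 i3:mul ; RAW r1
t=3 i4&i5:xor+st ; 2-wide
t=4 i6&i7:and+xor ; 2-wide
t=5 i8:ld ; no-port MEM/MEM
t=6 i9:ld ; tail

CYCLES = 7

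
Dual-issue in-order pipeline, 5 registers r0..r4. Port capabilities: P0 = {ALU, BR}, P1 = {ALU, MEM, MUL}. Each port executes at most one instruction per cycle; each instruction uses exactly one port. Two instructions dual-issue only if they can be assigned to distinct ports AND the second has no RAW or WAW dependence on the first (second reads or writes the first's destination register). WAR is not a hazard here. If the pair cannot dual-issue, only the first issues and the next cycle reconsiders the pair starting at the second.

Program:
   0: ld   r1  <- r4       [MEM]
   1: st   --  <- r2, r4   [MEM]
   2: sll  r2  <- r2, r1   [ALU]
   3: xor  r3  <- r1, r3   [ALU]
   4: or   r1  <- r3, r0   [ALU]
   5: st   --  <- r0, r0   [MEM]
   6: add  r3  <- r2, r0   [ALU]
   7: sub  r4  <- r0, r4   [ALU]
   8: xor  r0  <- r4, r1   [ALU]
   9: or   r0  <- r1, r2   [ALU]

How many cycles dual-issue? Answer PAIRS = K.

PAIRS = 3

c0: i0 ld.MEM  no-port MEM/MEM
c1: i1&i2 st.MEM/sll.ALU  dual
c2: i3 xor.ALU  RAW r3
c3: i4&i5 or.ALU/st.MEM  dual
c4: i6&i7 add.ALU/sub.ALU  dual
c5: i8 xor.ALU  WAW r0
c6: i9 or.ALU  tail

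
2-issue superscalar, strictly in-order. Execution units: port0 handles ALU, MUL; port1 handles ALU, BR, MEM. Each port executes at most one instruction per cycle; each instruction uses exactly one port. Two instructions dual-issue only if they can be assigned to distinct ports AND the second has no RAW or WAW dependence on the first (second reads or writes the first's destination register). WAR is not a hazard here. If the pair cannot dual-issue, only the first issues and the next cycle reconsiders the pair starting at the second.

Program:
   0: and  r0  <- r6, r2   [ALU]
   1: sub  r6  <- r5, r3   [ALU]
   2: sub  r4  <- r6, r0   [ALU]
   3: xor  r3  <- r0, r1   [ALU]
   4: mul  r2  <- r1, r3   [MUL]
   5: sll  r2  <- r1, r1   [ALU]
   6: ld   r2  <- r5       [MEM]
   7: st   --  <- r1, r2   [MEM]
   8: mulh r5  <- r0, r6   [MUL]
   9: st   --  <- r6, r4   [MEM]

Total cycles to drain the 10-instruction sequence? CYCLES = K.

CYCLES = 7

c0: i0/i1 and;sub  dual
c1: i2/i3 sub;xor  dual
c2: i4 mul  WAW r2
c3: i5 sll  WAW r2
c4: i6 ld  no-port MEM/MEM
c5: i7/i8 st;mulh  dual
c6: i9 st  tail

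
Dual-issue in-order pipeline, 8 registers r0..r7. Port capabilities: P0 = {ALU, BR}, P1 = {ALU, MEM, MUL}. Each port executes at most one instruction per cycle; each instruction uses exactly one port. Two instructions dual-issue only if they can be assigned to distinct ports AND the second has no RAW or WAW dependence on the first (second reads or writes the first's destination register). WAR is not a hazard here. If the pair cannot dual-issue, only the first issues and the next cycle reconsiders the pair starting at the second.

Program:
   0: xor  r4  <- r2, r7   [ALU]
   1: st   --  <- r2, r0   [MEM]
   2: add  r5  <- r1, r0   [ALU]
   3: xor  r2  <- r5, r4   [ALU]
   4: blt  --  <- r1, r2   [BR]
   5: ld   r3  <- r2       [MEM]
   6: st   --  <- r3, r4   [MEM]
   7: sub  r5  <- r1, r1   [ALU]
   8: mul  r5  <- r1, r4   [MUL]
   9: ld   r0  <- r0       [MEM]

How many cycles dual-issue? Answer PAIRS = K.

PAIRS = 3

  cy0 -> i0+i1 (xor.ALU/st.MEM) dual
  cy1 -> i2 (add.ALU) RAW r5
  cy2 -> i3 (xor.ALU) RAW r2
  cy3 -> i4+i5 (blt.BR/ld.MEM) dual
  cy4 -> i6+i7 (st.MEM/sub.ALU) dual
  cy5 -> i8 (mul.MUL) no-port MUL/MEM
  cy6 -> i9 (ld.MEM) tail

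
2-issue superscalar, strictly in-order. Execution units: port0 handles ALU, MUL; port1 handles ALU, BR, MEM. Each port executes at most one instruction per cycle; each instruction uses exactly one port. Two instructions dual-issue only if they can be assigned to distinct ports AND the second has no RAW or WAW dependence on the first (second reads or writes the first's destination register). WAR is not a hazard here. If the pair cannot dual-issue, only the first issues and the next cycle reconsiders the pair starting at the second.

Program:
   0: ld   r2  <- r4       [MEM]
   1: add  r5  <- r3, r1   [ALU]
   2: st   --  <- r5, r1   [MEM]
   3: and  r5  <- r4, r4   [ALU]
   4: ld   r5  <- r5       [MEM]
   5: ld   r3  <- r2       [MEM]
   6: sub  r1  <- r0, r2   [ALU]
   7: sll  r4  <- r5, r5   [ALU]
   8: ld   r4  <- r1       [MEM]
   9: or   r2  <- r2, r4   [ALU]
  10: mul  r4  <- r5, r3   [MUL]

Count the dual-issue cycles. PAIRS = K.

PAIRS = 4

c0: i0/i1 ld/add  2-wide
c1: i2/i3 st/and  2-wide
c2: i4 ld  no-port MEM/MEM
c3: i5/i6 ld/sub  2-wide
c4: i7 sll  WAW r4
c5: i8 ld  RAW r4
c6: i9/i10 or/mul  2-wide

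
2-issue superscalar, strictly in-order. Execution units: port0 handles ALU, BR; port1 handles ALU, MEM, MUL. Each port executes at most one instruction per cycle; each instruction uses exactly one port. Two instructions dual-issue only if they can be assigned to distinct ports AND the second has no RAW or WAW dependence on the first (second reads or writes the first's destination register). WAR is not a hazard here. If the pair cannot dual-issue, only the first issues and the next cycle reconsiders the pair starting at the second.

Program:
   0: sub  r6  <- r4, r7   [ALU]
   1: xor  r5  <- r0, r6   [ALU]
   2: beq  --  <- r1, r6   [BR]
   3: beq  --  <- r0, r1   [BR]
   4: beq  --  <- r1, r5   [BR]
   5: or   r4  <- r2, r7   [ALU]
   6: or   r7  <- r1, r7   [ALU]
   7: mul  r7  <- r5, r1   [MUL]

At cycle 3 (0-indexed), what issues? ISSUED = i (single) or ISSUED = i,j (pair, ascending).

0. sub.ALU @i0  | RAW r6
1. xor.ALU beq.BR @i1&i2  | pair
2. beq.BR @i3  | no-port BR/BR
3. beq.BR or.ALU @i4&i5  | pair
4. or.ALU @i6  | WAW r7
5. mul.MUL @i7  | tail

ISSUED = 4,5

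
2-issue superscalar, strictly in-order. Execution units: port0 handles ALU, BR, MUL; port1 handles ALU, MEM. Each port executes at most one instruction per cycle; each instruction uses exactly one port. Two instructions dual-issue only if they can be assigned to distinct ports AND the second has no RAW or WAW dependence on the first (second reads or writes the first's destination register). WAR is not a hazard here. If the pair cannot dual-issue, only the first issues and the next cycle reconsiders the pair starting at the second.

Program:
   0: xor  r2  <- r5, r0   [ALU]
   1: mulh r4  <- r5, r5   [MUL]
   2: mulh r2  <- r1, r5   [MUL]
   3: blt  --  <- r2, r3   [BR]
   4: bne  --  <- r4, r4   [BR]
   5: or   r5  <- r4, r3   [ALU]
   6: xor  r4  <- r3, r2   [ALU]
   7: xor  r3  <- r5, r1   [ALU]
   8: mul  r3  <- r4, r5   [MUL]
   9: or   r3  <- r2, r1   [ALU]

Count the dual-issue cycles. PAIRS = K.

PAIRS = 3

  cy0 -> i0/i1 (xor/mulh) 2-wide
  cy1 -> i2 (mulh) no-port MUL/BR
  cy2 -> i3 (blt) no-port BR/BR
  cy3 -> i4/i5 (bne/or) 2-wide
  cy4 -> i6/i7 (xor/xor) 2-wide
  cy5 -> i8 (mul) WAW r3
  cy6 -> i9 (or) tail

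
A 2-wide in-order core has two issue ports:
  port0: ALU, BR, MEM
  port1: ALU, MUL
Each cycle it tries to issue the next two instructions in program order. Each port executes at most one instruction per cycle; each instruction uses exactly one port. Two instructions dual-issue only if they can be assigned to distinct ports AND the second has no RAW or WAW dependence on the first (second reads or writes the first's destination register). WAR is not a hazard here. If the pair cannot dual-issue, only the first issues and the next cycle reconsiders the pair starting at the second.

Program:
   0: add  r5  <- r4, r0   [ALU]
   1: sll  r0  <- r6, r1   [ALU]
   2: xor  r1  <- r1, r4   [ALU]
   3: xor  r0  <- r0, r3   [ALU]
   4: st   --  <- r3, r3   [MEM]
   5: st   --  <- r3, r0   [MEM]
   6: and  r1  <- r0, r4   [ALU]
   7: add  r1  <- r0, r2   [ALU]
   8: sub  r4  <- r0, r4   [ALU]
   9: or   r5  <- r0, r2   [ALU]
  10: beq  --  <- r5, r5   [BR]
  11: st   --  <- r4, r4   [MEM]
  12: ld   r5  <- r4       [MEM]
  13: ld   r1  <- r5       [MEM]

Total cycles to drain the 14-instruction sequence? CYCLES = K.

CYCLES = 10

c0: i0&i1 add.ALU+sll.ALU  dual
c1: i2&i3 xor.ALU+xor.ALU  dual
c2: i4 st.MEM  no-port MEM/MEM
c3: i5&i6 st.MEM+and.ALU  dual
c4: i7&i8 add.ALU+sub.ALU  dual
c5: i9 or.ALU  RAW r5
c6: i10 beq.BR  no-port BR/MEM
c7: i11 st.MEM  no-port MEM/MEM
c8: i12 ld.MEM  no-port MEM/MEM
c9: i13 ld.MEM  tail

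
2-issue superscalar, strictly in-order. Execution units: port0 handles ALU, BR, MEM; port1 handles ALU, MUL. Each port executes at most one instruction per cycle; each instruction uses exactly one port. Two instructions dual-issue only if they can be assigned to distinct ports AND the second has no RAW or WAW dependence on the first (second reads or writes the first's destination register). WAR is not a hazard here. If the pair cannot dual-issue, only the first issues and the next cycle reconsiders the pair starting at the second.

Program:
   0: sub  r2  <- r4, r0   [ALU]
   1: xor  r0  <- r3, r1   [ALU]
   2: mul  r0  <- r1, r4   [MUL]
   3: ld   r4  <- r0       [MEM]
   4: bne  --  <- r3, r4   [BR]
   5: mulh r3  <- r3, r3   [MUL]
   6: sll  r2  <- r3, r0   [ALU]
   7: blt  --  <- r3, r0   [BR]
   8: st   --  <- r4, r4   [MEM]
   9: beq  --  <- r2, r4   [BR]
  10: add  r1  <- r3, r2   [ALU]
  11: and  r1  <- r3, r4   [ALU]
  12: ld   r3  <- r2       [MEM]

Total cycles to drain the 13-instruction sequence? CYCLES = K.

CYCLES = 8

#0 head=0: sub xor i0,i1 dual
#1 head=2: mul i2 RAW r0
#2 head=3: ld i3 no-port MEM/BR
#3 head=4: bne mulh i4,i5 dual
#4 head=6: sll blt i6,i7 dual
#5 head=8: st i8 no-port MEM/BR
#6 head=9: beq add i9,i10 dual
#7 head=11: and ld i11,i12 dual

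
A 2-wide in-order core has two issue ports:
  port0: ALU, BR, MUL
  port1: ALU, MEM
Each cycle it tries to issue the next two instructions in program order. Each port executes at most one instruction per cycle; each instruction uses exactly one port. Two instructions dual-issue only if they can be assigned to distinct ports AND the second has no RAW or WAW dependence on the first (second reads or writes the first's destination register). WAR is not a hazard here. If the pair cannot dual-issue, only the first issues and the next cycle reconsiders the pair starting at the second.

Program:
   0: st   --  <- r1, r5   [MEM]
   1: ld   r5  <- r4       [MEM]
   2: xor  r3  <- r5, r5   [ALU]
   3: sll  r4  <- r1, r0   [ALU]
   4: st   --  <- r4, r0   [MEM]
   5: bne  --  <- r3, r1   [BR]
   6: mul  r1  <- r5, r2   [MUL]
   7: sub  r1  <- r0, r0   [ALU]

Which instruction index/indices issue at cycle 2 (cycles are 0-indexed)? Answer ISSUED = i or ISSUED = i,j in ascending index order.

ISSUED = 2,3

t=0 i0:st ; no-port MEM/MEM
t=1 i1:ld ; RAW r5
t=2 i2&i3:xor+sll ; 2-wide
t=3 i4&i5:st+bne ; 2-wide
t=4 i6:mul ; WAW r1
t=5 i7:sub ; tail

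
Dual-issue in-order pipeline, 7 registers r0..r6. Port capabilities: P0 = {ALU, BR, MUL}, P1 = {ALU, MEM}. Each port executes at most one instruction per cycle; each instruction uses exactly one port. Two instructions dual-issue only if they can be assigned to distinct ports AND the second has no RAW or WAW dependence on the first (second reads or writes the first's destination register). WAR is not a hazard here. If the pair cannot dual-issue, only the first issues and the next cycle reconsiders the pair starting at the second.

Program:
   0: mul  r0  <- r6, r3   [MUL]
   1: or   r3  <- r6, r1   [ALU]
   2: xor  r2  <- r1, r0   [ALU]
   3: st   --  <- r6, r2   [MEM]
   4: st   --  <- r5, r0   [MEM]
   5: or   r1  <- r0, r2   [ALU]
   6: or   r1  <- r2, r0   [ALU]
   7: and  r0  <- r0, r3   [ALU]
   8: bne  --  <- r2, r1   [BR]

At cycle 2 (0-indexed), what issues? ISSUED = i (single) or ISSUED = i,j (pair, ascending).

[0] i0&i1  mul.MUL+or.ALU  -- pair
[1] i2  xor.ALU  -- RAW r2
[2] i3  st.MEM  -- no-port MEM/MEM
[3] i4&i5  st.MEM+or.ALU  -- pair
[4] i6&i7  or.ALU+and.ALU  -- pair
[5] i8  bne.BR  -- tail

ISSUED = 3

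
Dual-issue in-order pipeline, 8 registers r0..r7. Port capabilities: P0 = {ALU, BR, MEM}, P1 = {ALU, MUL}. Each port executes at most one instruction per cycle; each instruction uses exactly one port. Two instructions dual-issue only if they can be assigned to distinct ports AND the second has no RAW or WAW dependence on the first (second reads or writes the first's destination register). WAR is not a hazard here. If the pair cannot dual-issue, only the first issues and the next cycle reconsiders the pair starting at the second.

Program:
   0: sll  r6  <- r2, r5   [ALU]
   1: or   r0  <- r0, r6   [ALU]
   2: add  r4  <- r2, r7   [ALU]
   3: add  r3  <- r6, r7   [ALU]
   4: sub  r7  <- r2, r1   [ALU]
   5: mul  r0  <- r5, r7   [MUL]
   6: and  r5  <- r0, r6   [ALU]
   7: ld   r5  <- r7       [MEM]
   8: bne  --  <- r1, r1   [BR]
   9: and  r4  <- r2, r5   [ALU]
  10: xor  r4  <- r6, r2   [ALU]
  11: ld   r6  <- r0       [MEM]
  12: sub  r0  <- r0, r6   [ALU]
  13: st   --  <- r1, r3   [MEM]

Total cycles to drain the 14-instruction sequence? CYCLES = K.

CYCLES = 9

#0 head=0: sll i0 RAW r6
#1 head=1: or;add i1+i2 dual
#2 head=3: add;sub i3+i4 dual
#3 head=5: mul i5 RAW r0
#4 head=6: and i6 WAW r5
#5 head=7: ld i7 no-port MEM/BR
#6 head=8: bne;and i8+i9 dual
#7 head=10: xor;ld i10+i11 dual
#8 head=12: sub;st i12+i13 dual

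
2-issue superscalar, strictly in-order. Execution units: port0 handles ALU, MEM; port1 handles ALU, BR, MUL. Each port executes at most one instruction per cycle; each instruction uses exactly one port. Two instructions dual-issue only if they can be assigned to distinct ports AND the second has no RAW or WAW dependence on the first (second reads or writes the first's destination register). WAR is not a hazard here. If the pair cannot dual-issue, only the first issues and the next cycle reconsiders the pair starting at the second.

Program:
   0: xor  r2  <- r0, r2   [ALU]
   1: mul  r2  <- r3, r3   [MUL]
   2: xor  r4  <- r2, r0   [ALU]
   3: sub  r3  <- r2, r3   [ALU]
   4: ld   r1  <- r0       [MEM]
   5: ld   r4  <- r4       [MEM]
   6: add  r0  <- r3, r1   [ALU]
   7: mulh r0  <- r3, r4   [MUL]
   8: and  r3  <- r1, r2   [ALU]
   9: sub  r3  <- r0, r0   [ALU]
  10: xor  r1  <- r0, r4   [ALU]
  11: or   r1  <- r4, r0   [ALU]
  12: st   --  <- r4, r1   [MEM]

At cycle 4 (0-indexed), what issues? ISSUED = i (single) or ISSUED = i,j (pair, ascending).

ISSUED = 5,6

  cy0 -> i0 (xor.ALU) WAW r2
  cy1 -> i1 (mul.MUL) RAW r2
  cy2 -> i2&i3 (xor.ALU/sub.ALU) pair
  cy3 -> i4 (ld.MEM) no-port MEM/MEM
  cy4 -> i5&i6 (ld.MEM/add.ALU) pair
  cy5 -> i7&i8 (mulh.MUL/and.ALU) pair
  cy6 -> i9&i10 (sub.ALU/xor.ALU) pair
  cy7 -> i11 (or.ALU) RAW r1
  cy8 -> i12 (st.MEM) tail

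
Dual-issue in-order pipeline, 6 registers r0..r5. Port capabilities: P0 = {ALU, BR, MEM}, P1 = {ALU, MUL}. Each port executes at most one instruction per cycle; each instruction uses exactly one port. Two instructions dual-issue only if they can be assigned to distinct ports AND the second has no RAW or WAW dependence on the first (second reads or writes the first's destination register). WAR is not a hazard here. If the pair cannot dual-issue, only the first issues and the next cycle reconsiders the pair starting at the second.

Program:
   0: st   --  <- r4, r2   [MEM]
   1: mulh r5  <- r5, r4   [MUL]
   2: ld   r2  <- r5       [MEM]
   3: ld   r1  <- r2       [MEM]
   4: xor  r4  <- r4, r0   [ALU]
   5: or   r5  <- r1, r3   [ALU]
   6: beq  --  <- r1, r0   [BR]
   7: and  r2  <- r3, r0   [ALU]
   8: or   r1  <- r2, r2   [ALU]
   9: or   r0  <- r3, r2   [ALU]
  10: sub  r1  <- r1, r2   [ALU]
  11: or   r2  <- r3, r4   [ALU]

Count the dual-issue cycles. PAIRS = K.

PAIRS = 5

#0 head=0: st.MEM/mulh.MUL i0+i1 dual
#1 head=2: ld.MEM i2 no-port MEM/MEM
#2 head=3: ld.MEM/xor.ALU i3+i4 dual
#3 head=5: or.ALU/beq.BR i5+i6 dual
#4 head=7: and.ALU i7 RAW r2
#5 head=8: or.ALU/or.ALU i8+i9 dual
#6 head=10: sub.ALU/or.ALU i10+i11 dual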